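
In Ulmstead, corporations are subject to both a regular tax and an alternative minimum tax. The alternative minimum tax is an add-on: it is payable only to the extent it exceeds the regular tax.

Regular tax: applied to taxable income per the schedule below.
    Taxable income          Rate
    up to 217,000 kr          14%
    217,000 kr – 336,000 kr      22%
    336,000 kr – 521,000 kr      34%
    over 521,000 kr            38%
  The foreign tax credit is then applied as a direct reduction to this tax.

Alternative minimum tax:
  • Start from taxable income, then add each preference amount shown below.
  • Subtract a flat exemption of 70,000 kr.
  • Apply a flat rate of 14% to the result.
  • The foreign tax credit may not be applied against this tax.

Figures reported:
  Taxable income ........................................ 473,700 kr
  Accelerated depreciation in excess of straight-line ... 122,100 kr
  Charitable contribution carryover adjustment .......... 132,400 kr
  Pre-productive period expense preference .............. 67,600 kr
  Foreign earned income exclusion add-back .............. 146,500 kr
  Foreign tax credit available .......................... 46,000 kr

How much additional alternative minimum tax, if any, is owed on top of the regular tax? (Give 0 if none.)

Alternative minimum tax:
  Adjusted income: 473,700 kr + 122,100 kr + 132,400 kr + 67,600 kr + 146,500 kr = 942,300 kr
  Less exemption 70,000 kr → base 872,300 kr
  872,300 kr × 14% = 122,122 kr

Regular tax:
  217,000 kr × 14% = 30,380 kr
  119,000 kr × 22% = 26,180 kr
  137,700 kr × 34% = 46,818 kr
  → 103,378 kr
  Less foreign tax credit 46,000 kr → 57,378 kr

Excess of alternative minimum tax over regular tax: 122,122 kr − 57,378 kr = 64,744 kr.

64,744 kr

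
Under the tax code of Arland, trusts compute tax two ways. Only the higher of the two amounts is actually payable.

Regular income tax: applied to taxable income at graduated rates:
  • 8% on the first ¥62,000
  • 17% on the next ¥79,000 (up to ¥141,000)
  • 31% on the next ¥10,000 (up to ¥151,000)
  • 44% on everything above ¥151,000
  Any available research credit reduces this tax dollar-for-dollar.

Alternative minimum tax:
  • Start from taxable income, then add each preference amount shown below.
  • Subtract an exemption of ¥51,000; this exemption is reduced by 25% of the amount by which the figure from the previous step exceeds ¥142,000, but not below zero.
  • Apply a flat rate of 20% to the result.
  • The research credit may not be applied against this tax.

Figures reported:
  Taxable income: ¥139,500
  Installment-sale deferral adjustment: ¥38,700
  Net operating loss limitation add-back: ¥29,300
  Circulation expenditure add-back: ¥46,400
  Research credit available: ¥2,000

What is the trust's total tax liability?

Regular income tax:
  ¥62,000 × 8% = ¥4,960
  ¥77,500 × 17% = ¥13,175
  → ¥18,135
  Less research credit ¥2,000 → ¥16,135

Alternative minimum tax:
  Adjusted income: ¥139,500 + ¥38,700 + ¥29,300 + ¥46,400 = ¥253,900
  Exemption: ¥51,000 − 25% × (¥253,900 − ¥142,000) = ¥51,000 − ¥27,975 = ¥23,025
  Base: ¥253,900 − ¥23,025 = ¥230,875
  ¥230,875 × 20% = ¥46,175

¥46,175 > ¥16,135, so the alternative minimum tax is the binding amount.

¥46,175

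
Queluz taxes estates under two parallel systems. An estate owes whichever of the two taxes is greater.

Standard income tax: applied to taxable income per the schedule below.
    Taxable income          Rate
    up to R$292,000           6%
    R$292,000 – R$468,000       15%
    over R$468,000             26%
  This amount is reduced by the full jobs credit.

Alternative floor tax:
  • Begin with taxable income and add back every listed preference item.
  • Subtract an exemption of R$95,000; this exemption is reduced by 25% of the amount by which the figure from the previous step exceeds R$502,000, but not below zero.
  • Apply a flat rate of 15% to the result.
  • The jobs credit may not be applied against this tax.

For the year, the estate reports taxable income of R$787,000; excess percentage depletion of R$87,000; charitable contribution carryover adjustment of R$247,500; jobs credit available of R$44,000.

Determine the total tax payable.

Standard income tax:
  R$292,000 × 6% = R$17,520
  R$176,000 × 15% = R$26,400
  R$319,000 × 26% = R$82,940
  → R$126,860
  Less jobs credit R$44,000 → R$82,860

Alternative floor tax:
  Adjusted income: R$787,000 + R$87,000 + R$247,500 = R$1,121,500
  Exemption: 25% × (R$1,121,500 − R$502,000) = R$154,875 ≥ R$95,000, so the exemption is fully phased out
  Base: R$1,121,500 − R$0 = R$1,121,500
  R$1,121,500 × 15% = R$168,225

R$168,225 > R$82,860, so the alternative floor tax is the binding amount.

R$168,225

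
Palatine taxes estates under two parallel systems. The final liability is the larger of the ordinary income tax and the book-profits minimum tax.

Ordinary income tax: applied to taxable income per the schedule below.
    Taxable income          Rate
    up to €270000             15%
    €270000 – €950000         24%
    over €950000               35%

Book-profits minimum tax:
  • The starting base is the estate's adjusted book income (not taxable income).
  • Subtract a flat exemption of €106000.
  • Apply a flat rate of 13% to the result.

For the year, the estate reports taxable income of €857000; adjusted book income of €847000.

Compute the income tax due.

€181380

Ordinary income tax:
  €270000 × 15% = €40500
  €587000 × 24% = €140880
  → €181380

Book-profits minimum tax:
  Base (adjusted book income): €847000
  Less exemption €106000 → base €741000
  €741000 × 13% = €96330

€181380 > €96330, so the ordinary income tax governs.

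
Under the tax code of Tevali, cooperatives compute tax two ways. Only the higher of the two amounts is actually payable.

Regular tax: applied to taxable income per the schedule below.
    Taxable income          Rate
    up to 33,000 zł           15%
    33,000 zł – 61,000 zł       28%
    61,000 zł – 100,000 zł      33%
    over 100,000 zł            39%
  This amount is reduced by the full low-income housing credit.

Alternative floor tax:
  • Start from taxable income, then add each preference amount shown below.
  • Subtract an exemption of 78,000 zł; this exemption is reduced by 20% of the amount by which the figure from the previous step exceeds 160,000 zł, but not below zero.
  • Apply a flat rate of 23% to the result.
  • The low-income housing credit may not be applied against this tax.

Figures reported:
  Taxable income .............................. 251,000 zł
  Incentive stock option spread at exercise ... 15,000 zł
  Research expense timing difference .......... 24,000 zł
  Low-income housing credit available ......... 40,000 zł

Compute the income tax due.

Alternative floor tax:
  Adjusted income: 251,000 zł + 15,000 zł + 24,000 zł = 290,000 zł
  Exemption: 78,000 zł − 20% × (290,000 zł − 160,000 zł) = 78,000 zł − 26,000 zł = 52,000 zł
  Base: 290,000 zł − 52,000 zł = 238,000 zł
  238,000 zł × 23% = 54,740 zł

Regular tax:
  33,000 zł × 15% = 4,950 zł
  28,000 zł × 28% = 7,840 zł
  39,000 zł × 33% = 12,870 zł
  151,000 zł × 39% = 58,890 zł
  → 84,550 zł
  Less low-income housing credit 40,000 zł → 44,550 zł

54,740 zł > 44,550 zł, so the alternative floor tax is the binding amount.

54,740 zł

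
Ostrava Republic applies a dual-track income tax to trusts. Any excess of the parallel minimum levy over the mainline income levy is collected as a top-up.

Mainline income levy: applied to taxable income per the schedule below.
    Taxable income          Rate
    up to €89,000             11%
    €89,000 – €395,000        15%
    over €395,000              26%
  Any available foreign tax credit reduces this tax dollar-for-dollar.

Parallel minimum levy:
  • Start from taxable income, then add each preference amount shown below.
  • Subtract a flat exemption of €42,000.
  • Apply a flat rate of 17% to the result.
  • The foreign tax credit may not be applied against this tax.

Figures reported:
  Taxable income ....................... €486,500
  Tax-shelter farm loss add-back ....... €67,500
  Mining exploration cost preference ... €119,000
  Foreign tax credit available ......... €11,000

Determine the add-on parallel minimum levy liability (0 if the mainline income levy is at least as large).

Parallel minimum levy:
  Adjusted income: €486,500 + €67,500 + €119,000 = €673,000
  Less exemption €42,000 → base €631,000
  €631,000 × 17% = €107,270

Mainline income levy:
  €89,000 × 11% = €9,790
  €306,000 × 15% = €45,900
  €91,500 × 26% = €23,790
  → €79,480
  Less foreign tax credit €11,000 → €68,480

Excess of parallel minimum levy over mainline income levy: €107,270 − €68,480 = €38,790.

€38,790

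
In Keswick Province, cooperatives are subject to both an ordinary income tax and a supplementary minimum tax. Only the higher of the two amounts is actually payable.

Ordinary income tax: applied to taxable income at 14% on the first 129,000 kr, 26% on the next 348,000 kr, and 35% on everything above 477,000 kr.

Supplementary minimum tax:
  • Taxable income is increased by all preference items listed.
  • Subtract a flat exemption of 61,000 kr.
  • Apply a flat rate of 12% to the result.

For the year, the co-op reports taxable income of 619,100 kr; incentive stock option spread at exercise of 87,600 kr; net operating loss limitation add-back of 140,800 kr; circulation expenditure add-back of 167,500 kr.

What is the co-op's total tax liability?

Ordinary income tax:
  129,000 kr × 14% = 18,060 kr
  348,000 kr × 26% = 90,480 kr
  142,100 kr × 35% = 49,735 kr
  → 158,275 kr

Supplementary minimum tax:
  Adjusted income: 619,100 kr + 87,600 kr + 140,800 kr + 167,500 kr = 1,015,000 kr
  Less exemption 61,000 kr → base 954,000 kr
  954,000 kr × 12% = 114,480 kr

158,275 kr > 114,480 kr, so the ordinary income tax governs.

158,275 kr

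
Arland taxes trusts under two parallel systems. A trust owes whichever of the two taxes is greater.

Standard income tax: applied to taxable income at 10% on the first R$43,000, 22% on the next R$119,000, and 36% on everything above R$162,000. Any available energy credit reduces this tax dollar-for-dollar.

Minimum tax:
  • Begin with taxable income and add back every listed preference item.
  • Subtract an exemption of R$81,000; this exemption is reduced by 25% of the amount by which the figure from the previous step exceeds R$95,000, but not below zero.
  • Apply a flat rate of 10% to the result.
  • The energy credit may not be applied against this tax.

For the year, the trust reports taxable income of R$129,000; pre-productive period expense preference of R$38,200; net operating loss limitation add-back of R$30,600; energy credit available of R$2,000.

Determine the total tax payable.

Standard income tax:
  R$43,000 × 10% = R$4,300
  R$86,000 × 22% = R$18,920
  → R$23,220
  Less energy credit R$2,000 → R$21,220

Minimum tax:
  Adjusted income: R$129,000 + R$38,200 + R$30,600 = R$197,800
  Exemption: R$81,000 − 25% × (R$197,800 − R$95,000) = R$81,000 − R$25,700 = R$55,300
  Base: R$197,800 − R$55,300 = R$142,500
  R$142,500 × 10% = R$14,250

R$21,220 > R$14,250, so the standard income tax governs.

R$21,220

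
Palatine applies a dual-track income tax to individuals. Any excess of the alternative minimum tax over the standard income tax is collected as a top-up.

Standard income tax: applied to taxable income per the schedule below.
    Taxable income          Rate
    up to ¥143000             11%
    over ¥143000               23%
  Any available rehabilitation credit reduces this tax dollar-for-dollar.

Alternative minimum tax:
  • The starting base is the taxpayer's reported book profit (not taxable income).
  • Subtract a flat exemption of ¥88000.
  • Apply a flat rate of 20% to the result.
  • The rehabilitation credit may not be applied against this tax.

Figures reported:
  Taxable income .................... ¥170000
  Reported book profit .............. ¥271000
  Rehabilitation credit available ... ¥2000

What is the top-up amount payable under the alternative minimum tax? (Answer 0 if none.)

¥16660

Alternative minimum tax:
  Base (reported book profit): ¥271000
  Less exemption ¥88000 → base ¥183000
  ¥183000 × 20% = ¥36600

Standard income tax:
  ¥143000 × 11% = ¥15730
  ¥27000 × 23% = ¥6210
  → ¥21940
  Less rehabilitation credit ¥2000 → ¥19940

Excess of alternative minimum tax over standard income tax: ¥36600 − ¥19940 = ¥16660.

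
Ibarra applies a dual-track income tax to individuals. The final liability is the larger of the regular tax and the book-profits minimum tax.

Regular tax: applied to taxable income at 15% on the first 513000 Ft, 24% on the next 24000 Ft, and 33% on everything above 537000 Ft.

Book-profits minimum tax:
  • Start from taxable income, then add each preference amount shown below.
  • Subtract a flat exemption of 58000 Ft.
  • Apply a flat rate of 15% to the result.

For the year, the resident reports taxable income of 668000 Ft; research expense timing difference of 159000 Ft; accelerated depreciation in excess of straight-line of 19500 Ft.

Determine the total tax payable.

125940 Ft

Book-profits minimum tax:
  Adjusted income: 668000 Ft + 159000 Ft + 19500 Ft = 846500 Ft
  Less exemption 58000 Ft → base 788500 Ft
  788500 Ft × 15% = 118275 Ft

Regular tax:
  513000 Ft × 15% = 76950 Ft
  24000 Ft × 24% = 5760 Ft
  131000 Ft × 33% = 43230 Ft
  → 125940 Ft

125940 Ft > 118275 Ft, so the regular tax governs.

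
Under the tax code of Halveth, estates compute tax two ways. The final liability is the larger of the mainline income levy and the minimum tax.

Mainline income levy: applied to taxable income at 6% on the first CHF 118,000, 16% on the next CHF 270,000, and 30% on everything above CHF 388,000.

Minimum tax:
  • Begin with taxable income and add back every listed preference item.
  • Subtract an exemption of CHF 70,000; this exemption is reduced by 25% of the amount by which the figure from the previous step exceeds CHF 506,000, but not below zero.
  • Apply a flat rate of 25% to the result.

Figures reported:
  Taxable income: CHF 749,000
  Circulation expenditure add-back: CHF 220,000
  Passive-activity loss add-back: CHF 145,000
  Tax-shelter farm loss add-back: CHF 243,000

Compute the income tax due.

CHF 339,250

Minimum tax:
  Adjusted income: CHF 749,000 + CHF 220,000 + CHF 145,000 + CHF 243,000 = CHF 1,357,000
  Exemption: 25% × (CHF 1,357,000 − CHF 506,000) = CHF 212,750 ≥ CHF 70,000, so the exemption is fully phased out
  Base: CHF 1,357,000 − CHF 0 = CHF 1,357,000
  CHF 1,357,000 × 25% = CHF 339,250

Mainline income levy:
  CHF 118,000 × 6% = CHF 7,080
  CHF 270,000 × 16% = CHF 43,200
  CHF 361,000 × 30% = CHF 108,300
  → CHF 158,580

CHF 339,250 > CHF 158,580, so the minimum tax is the binding amount.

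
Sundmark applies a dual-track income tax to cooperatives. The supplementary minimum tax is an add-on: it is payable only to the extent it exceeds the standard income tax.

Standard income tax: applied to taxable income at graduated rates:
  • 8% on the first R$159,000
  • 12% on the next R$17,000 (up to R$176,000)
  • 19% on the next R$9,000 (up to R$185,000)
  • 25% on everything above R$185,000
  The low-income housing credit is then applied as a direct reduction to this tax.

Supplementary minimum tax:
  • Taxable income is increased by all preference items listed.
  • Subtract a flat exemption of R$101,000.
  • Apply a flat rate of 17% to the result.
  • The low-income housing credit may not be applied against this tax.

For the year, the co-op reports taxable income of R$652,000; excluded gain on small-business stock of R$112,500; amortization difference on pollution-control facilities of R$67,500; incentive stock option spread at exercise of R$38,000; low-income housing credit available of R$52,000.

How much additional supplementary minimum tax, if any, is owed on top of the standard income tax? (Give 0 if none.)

Supplementary minimum tax:
  Adjusted income: R$652,000 + R$112,500 + R$67,500 + R$38,000 = R$870,000
  Less exemption R$101,000 → base R$769,000
  R$769,000 × 17% = R$130,730

Standard income tax:
  R$159,000 × 8% = R$12,720
  R$17,000 × 12% = R$2,040
  R$9,000 × 19% = R$1,710
  R$467,000 × 25% = R$116,750
  → R$133,220
  Less low-income housing credit R$52,000 → R$81,220

Excess of supplementary minimum tax over standard income tax: R$130,730 − R$81,220 = R$49,510.

R$49,510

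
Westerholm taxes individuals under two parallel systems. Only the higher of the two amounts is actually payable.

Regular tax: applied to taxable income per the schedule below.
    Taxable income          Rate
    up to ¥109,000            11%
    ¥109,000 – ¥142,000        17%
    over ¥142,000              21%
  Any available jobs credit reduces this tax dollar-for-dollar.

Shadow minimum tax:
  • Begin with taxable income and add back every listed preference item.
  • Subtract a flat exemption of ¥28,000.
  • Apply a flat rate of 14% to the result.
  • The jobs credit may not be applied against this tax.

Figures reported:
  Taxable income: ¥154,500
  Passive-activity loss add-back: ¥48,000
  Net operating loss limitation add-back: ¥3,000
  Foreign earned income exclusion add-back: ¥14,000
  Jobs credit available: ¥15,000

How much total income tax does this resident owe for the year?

Regular tax:
  ¥109,000 × 11% = ¥11,990
  ¥33,000 × 17% = ¥5,610
  ¥12,500 × 21% = ¥2,625
  → ¥20,225
  Less jobs credit ¥15,000 → ¥5,225

Shadow minimum tax:
  Adjusted income: ¥154,500 + ¥48,000 + ¥3,000 + ¥14,000 = ¥219,500
  Less exemption ¥28,000 → base ¥191,500
  ¥191,500 × 14% = ¥26,810

¥26,810 > ¥5,225, so the shadow minimum tax is the binding amount.

¥26,810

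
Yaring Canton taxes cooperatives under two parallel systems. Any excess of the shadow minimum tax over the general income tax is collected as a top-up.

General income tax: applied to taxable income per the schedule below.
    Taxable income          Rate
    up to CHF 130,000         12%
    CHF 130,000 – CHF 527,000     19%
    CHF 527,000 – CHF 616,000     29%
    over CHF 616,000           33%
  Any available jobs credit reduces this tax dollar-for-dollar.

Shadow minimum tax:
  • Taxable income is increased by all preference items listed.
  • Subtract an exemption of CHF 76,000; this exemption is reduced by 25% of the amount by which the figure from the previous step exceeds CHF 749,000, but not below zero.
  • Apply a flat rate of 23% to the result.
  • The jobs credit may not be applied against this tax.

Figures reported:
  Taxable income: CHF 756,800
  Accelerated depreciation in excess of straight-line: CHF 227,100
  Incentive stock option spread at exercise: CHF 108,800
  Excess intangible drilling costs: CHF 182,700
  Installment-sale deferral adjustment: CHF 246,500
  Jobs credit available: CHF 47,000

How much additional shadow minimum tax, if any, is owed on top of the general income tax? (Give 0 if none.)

CHF 233,733

General income tax:
  CHF 130,000 × 12% = CHF 15,600
  CHF 397,000 × 19% = CHF 75,430
  CHF 89,000 × 29% = CHF 25,810
  CHF 140,800 × 33% = CHF 46,464
  → CHF 163,304
  Less jobs credit CHF 47,000 → CHF 116,304

Shadow minimum tax:
  Adjusted income: CHF 756,800 + CHF 227,100 + CHF 108,800 + CHF 182,700 + CHF 246,500 = CHF 1,521,900
  Exemption: 25% × (CHF 1,521,900 − CHF 749,000) = CHF 193,225 ≥ CHF 76,000, so the exemption is fully phased out
  Base: CHF 1,521,900 − CHF 0 = CHF 1,521,900
  CHF 1,521,900 × 23% = CHF 350,037

Excess of shadow minimum tax over general income tax: CHF 350,037 − CHF 116,304 = CHF 233,733.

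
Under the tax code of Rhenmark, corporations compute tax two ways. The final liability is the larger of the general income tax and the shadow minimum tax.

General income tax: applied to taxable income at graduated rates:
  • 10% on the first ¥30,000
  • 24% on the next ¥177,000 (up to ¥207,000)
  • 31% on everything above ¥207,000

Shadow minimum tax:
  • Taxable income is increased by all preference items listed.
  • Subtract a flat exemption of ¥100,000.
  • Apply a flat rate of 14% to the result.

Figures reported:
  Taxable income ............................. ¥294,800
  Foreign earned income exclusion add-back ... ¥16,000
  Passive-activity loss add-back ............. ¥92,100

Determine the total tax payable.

¥72,698

Shadow minimum tax:
  Adjusted income: ¥294,800 + ¥16,000 + ¥92,100 = ¥402,900
  Less exemption ¥100,000 → base ¥302,900
  ¥302,900 × 14% = ¥42,406

General income tax:
  ¥30,000 × 10% = ¥3,000
  ¥177,000 × 24% = ¥42,480
  ¥87,800 × 31% = ¥27,218
  → ¥72,698

¥72,698 > ¥42,406, so the general income tax governs.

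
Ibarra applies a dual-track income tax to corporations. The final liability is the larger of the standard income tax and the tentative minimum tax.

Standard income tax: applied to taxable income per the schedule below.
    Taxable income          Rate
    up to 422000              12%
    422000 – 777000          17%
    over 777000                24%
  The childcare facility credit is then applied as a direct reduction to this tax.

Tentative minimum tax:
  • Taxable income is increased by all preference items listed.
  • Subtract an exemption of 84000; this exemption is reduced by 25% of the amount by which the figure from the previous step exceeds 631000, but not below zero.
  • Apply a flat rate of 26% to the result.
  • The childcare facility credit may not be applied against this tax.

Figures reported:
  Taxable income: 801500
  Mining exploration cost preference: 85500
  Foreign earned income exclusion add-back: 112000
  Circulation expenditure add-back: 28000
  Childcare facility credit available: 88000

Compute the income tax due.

267020

Tentative minimum tax:
  Adjusted income: 801500 + 85500 + 112000 + 28000 = 1027000
  Exemption: 25% × (1027000 − 631000) = 99000 ≥ 84000, so the exemption is fully phased out
  Base: 1027000 − 0 = 1027000
  1027000 × 26% = 267020

Standard income tax:
  422000 × 12% = 50640
  355000 × 17% = 60350
  24500 × 24% = 5880
  → 116870
  Less childcare facility credit 88000 → 28870

267020 > 28870, so the tentative minimum tax is the binding amount.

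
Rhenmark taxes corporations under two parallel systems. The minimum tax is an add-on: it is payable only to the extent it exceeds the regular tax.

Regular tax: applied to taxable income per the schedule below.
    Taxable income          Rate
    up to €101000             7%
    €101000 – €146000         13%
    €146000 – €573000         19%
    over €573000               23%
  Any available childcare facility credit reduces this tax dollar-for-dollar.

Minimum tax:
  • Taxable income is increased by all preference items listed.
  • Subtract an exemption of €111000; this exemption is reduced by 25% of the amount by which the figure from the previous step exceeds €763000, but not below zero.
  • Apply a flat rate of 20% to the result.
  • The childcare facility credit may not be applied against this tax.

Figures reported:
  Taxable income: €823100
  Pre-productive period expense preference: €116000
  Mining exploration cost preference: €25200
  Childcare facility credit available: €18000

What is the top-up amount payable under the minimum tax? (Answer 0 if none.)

Minimum tax:
  Adjusted income: €823100 + €116000 + €25200 = €964300
  Exemption: €111000 − 25% × (€964300 − €763000) = €111000 − €50325 = €60675
  Base: €964300 − €60675 = €903625
  €903625 × 20% = €180725

Regular tax:
  €101000 × 7% = €7070
  €45000 × 13% = €5850
  €427000 × 19% = €81130
  €250100 × 23% = €57523
  → €151573
  Less childcare facility credit €18000 → €133573

Excess of minimum tax over regular tax: €180725 − €133573 = €47152.

€47152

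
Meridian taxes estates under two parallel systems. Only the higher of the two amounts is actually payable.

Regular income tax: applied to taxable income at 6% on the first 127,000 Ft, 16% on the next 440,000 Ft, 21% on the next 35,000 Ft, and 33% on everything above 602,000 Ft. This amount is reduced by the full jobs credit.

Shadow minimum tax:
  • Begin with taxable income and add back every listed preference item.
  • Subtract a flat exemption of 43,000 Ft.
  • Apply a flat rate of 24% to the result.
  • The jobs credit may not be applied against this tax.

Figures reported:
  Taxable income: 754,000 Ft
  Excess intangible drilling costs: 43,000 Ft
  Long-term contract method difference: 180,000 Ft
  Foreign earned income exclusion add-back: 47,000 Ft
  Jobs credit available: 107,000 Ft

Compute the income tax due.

235,440 Ft

Regular income tax:
  127,000 Ft × 6% = 7,620 Ft
  440,000 Ft × 16% = 70,400 Ft
  35,000 Ft × 21% = 7,350 Ft
  152,000 Ft × 33% = 50,160 Ft
  → 135,530 Ft
  Less jobs credit 107,000 Ft → 28,530 Ft

Shadow minimum tax:
  Adjusted income: 754,000 Ft + 43,000 Ft + 180,000 Ft + 47,000 Ft = 1,024,000 Ft
  Less exemption 43,000 Ft → base 981,000 Ft
  981,000 Ft × 24% = 235,440 Ft

235,440 Ft > 28,530 Ft, so the shadow minimum tax is the binding amount.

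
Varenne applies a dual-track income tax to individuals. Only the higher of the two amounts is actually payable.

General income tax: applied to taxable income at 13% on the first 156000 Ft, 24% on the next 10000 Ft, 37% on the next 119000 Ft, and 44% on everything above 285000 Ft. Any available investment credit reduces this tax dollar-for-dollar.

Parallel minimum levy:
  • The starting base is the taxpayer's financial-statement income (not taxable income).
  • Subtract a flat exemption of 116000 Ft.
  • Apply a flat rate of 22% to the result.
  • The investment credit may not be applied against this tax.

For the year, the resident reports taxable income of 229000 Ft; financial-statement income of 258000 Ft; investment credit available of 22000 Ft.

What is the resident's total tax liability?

General income tax:
  156000 Ft × 13% = 20280 Ft
  10000 Ft × 24% = 2400 Ft
  63000 Ft × 37% = 23310 Ft
  → 45990 Ft
  Less investment credit 22000 Ft → 23990 Ft

Parallel minimum levy:
  Base (financial-statement income): 258000 Ft
  Less exemption 116000 Ft → base 142000 Ft
  142000 Ft × 22% = 31240 Ft

31240 Ft > 23990 Ft, so the parallel minimum levy is the binding amount.

31240 Ft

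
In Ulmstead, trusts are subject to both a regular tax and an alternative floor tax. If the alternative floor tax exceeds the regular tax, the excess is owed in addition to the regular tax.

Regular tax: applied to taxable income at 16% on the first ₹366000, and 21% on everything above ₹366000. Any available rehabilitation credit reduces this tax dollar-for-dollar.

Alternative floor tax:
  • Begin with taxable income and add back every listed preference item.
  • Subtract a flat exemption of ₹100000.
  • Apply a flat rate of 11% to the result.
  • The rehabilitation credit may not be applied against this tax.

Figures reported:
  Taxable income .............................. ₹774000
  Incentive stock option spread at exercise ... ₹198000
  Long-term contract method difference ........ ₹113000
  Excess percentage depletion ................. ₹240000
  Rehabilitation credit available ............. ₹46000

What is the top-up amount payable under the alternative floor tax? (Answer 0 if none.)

Regular tax:
  ₹366000 × 16% = ₹58560
  ₹408000 × 21% = ₹85680
  → ₹144240
  Less rehabilitation credit ₹46000 → ₹98240

Alternative floor tax:
  Adjusted income: ₹774000 + ₹198000 + ₹113000 + ₹240000 = ₹1325000
  Less exemption ₹100000 → base ₹1225000
  ₹1225000 × 11% = ₹134750

Excess of alternative floor tax over regular tax: ₹134750 − ₹98240 = ₹36510.

₹36510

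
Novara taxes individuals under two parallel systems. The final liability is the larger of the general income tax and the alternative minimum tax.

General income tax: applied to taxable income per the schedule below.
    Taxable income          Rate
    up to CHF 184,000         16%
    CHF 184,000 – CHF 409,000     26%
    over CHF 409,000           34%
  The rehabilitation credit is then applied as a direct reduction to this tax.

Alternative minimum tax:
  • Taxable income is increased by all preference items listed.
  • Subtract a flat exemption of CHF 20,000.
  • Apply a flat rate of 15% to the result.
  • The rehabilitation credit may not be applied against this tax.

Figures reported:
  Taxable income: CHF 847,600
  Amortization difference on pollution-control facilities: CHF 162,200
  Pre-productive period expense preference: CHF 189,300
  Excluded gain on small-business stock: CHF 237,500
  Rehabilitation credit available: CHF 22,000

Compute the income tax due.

General income tax:
  CHF 184,000 × 16% = CHF 29,440
  CHF 225,000 × 26% = CHF 58,500
  CHF 438,600 × 34% = CHF 149,124
  → CHF 237,064
  Less rehabilitation credit CHF 22,000 → CHF 215,064

Alternative minimum tax:
  Adjusted income: CHF 847,600 + CHF 162,200 + CHF 189,300 + CHF 237,500 = CHF 1,436,600
  Less exemption CHF 20,000 → base CHF 1,416,600
  CHF 1,416,600 × 15% = CHF 212,490

CHF 215,064 > CHF 212,490, so the general income tax governs.

CHF 215,064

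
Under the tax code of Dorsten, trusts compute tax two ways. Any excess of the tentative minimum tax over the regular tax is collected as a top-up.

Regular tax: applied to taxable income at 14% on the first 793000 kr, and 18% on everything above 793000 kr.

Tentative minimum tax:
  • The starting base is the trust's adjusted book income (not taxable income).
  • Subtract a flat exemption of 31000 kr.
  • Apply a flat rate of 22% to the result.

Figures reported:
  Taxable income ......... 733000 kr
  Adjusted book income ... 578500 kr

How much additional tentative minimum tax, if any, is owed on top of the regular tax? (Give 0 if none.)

17830 kr

Tentative minimum tax:
  Base (adjusted book income): 578500 kr
  Less exemption 31000 kr → base 547500 kr
  547500 kr × 22% = 120450 kr

Regular tax:
  733000 kr × 14% = 102620 kr

Excess of tentative minimum tax over regular tax: 120450 kr − 102620 kr = 17830 kr.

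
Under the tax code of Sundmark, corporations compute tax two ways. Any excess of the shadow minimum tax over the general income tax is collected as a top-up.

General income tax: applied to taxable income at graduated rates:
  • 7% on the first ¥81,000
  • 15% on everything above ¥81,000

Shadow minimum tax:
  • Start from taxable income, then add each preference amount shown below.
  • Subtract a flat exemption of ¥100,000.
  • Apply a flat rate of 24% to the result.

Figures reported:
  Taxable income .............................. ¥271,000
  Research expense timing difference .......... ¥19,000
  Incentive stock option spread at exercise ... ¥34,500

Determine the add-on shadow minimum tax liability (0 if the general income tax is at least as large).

Shadow minimum tax:
  Adjusted income: ¥271,000 + ¥19,000 + ¥34,500 = ¥324,500
  Less exemption ¥100,000 → base ¥224,500
  ¥224,500 × 24% = ¥53,880

General income tax:
  ¥81,000 × 7% = ¥5,670
  ¥190,000 × 15% = ¥28,500
  → ¥34,170

Excess of shadow minimum tax over general income tax: ¥53,880 − ¥34,170 = ¥19,710.

¥19,710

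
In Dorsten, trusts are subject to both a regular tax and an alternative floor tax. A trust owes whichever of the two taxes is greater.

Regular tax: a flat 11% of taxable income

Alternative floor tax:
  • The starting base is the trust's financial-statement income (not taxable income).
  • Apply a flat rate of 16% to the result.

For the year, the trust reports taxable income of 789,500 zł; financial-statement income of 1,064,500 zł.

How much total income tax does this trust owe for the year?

170,320 zł

Regular tax:
  789,500 zł × 11% = 86,845 zł

Alternative floor tax:
  Base (financial-statement income): 1,064,500 zł
  1,064,500 zł × 16% = 170,320 zł

170,320 zł > 86,845 zł, so the alternative floor tax is the binding amount.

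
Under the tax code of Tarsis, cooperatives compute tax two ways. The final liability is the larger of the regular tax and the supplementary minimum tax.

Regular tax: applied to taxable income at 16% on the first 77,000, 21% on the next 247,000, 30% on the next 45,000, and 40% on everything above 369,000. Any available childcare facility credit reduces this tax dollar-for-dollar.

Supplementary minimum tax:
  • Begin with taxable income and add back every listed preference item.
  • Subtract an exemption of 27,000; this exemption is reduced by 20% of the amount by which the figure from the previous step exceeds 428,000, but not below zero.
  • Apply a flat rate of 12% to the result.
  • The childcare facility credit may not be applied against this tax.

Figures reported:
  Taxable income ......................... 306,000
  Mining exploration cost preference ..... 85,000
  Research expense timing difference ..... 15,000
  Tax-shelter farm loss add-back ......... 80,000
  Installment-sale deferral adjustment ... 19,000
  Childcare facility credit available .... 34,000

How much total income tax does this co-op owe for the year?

59,208

Regular tax:
  77,000 × 16% = 12,320
  229,000 × 21% = 48,090
  → 60,410
  Less childcare facility credit 34,000 → 26,410

Supplementary minimum tax:
  Adjusted income: 306,000 + 85,000 + 15,000 + 80,000 + 19,000 = 505,000
  Exemption: 27,000 − 20% × (505,000 − 428,000) = 27,000 − 15,400 = 11,600
  Base: 505,000 − 11,600 = 493,400
  493,400 × 12% = 59,208

59,208 > 26,410, so the supplementary minimum tax is the binding amount.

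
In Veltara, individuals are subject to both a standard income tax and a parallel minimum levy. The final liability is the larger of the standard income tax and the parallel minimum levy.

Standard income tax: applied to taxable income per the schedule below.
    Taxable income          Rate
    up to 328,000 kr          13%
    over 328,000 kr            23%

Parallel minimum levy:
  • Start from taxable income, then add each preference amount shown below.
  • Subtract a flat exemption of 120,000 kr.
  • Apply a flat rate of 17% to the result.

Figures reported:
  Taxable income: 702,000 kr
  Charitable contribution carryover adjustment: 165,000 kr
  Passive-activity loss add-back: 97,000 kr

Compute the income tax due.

Standard income tax:
  328,000 kr × 13% = 42,640 kr
  374,000 kr × 23% = 86,020 kr
  → 128,660 kr

Parallel minimum levy:
  Adjusted income: 702,000 kr + 165,000 kr + 97,000 kr = 964,000 kr
  Less exemption 120,000 kr → base 844,000 kr
  844,000 kr × 17% = 143,480 kr

143,480 kr > 128,660 kr, so the parallel minimum levy is the binding amount.

143,480 kr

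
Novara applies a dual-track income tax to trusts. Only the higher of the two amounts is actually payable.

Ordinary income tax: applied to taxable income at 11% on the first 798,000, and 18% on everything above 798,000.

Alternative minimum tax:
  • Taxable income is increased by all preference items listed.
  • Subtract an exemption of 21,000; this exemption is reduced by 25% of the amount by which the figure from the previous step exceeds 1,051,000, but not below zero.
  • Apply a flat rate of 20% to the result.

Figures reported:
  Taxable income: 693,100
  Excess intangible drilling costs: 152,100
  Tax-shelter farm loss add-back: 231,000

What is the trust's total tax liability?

212,300

Alternative minimum tax:
  Adjusted income: 693,100 + 152,100 + 231,000 = 1,076,200
  Exemption: 21,000 − 25% × (1,076,200 − 1,051,000) = 21,000 − 6,300 = 14,700
  Base: 1,076,200 − 14,700 = 1,061,500
  1,061,500 × 20% = 212,300

Ordinary income tax:
  693,100 × 11% = 76,241

212,300 > 76,241, so the alternative minimum tax is the binding amount.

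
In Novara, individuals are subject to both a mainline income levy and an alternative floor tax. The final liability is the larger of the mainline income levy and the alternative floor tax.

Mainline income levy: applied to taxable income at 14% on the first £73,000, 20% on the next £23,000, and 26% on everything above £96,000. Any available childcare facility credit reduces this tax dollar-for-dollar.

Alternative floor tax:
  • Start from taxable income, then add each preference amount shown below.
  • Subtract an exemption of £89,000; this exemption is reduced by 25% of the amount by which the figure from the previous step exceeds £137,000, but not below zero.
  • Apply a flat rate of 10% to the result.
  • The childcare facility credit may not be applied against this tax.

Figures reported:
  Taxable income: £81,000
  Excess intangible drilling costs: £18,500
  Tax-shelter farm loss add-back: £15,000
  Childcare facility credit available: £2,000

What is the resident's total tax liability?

£9,820

Alternative floor tax:
  Adjusted income: £81,000 + £18,500 + £15,000 = £114,500
  Exemption: £114,500 ≤ £137,000, so full £89,000 applies
  Base: £114,500 − £89,000 = £25,500
  £25,500 × 10% = £2,550

Mainline income levy:
  £73,000 × 14% = £10,220
  £8,000 × 20% = £1,600
  → £11,820
  Less childcare facility credit £2,000 → £9,820

£9,820 > £2,550, so the mainline income levy governs.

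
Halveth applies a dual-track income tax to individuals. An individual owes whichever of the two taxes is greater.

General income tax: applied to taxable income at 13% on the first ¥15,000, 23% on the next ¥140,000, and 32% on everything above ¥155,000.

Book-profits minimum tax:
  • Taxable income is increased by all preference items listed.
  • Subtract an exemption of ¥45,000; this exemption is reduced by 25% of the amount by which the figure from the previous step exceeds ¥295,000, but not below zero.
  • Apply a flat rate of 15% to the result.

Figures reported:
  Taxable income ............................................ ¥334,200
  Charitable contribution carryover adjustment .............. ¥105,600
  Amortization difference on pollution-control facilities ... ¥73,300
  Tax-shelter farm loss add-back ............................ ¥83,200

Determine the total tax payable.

¥91,494

Book-profits minimum tax:
  Adjusted income: ¥334,200 + ¥105,600 + ¥73,300 + ¥83,200 = ¥596,300
  Exemption: 25% × (¥596,300 − ¥295,000) = ¥75,325 ≥ ¥45,000, so the exemption is fully phased out
  Base: ¥596,300 − ¥0 = ¥596,300
  ¥596,300 × 15% = ¥89,445

General income tax:
  ¥15,000 × 13% = ¥1,950
  ¥140,000 × 23% = ¥32,200
  ¥179,200 × 32% = ¥57,344
  → ¥91,494

¥91,494 > ¥89,445, so the general income tax governs.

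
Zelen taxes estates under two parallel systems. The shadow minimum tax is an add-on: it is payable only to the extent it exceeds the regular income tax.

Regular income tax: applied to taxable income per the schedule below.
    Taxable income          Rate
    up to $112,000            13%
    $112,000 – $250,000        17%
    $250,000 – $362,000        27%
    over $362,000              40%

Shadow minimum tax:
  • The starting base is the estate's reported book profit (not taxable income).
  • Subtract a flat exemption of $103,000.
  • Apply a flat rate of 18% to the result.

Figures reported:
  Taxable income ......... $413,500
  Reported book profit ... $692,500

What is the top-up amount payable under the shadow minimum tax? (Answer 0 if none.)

$17,250

Regular income tax:
  $112,000 × 13% = $14,560
  $138,000 × 17% = $23,460
  $112,000 × 27% = $30,240
  $51,500 × 40% = $20,600
  → $88,860

Shadow minimum tax:
  Base (reported book profit): $692,500
  Less exemption $103,000 → base $589,500
  $589,500 × 18% = $106,110

Excess of shadow minimum tax over regular income tax: $106,110 − $88,860 = $17,250.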